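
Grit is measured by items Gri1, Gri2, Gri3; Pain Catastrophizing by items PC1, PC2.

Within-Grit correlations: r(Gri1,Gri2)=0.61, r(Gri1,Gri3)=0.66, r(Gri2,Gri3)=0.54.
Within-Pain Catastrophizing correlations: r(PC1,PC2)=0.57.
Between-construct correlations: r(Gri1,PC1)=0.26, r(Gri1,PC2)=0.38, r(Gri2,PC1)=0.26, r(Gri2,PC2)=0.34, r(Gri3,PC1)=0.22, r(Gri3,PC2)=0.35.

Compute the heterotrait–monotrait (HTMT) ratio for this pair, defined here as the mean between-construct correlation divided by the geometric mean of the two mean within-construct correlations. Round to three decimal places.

0.514

Between-construct mean = 1.81/6 = 0.3017.
Mean within-Gri = 1.81/3 = 0.6033; mean within-PC = 0.57/1 = 0.5700.
Geometric mean = √(0.6033 × 0.5700) = 0.5864.
HTMT = 0.3017 / 0.5864 = 0.514.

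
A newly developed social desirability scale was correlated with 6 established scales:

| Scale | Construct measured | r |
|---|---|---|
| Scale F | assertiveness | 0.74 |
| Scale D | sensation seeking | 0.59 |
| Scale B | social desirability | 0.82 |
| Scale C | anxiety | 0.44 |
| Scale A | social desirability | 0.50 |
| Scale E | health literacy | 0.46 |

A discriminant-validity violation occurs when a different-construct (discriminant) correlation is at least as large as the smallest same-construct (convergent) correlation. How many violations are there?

Convergent (same construct = social desirability): Scale B, Scale A.
Smallest convergent = 0.50. Discriminant values: 0.74, 0.59, 0.44, 0.46; count ≥ 0.50 → 2.

2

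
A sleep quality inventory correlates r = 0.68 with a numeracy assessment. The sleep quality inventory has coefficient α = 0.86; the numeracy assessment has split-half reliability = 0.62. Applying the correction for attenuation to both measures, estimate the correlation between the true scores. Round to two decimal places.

r_true = r_obs / √(r_xx · r_yy) = 0.68 / √(0.86 × 0.62) = 0.68 / √0.5332 = 0.68 / 0.7302 ≈ 0.93.

0.93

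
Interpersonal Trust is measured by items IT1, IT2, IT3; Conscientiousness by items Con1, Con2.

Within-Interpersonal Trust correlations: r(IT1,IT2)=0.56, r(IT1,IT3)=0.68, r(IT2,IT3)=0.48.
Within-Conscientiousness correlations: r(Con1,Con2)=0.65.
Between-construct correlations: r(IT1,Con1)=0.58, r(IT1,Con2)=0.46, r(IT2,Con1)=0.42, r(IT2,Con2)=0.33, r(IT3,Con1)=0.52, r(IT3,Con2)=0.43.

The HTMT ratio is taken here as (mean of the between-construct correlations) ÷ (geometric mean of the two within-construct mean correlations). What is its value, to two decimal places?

Mean heterotrait r = 2.74/6 = 0.4567.
Mean within-IT = 1.72/3 = 0.5733; mean within-Con = 0.65/1 = 0.6500.
Geometric mean = √(0.5733 × 0.6500) = 0.6104.
HTMT = 0.4567 / 0.6104 = 0.75.

0.75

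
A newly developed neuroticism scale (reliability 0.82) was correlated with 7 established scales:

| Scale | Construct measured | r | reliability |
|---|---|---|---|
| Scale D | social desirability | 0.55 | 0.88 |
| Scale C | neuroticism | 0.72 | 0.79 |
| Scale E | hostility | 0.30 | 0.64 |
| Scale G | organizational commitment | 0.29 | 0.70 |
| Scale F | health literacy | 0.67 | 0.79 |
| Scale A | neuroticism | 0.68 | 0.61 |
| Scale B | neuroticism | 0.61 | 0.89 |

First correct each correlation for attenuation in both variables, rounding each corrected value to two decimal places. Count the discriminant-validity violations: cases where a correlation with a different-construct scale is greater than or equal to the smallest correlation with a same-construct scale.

1

Disattenuated r (r / √(r_scale · r_new)):
  Scale D (disc): 0.55 / √(0.88·0.82) = 0.65
  Scale C (conv): 0.72 / √(0.79·0.82) = 0.89
  Scale E (disc): 0.30 / √(0.64·0.82) = 0.41
  Scale G (disc): 0.29 / √(0.70·0.82) = 0.38
  Scale F (disc): 0.67 / √(0.79·0.82) = 0.83
  Scale A (conv): 0.68 / √(0.61·0.82) = 0.96
  Scale B (conv): 0.61 / √(0.89·0.82) = 0.71
Smallest convergent = 0.71. Discriminant values: 0.65, 0.41, 0.38, 0.83; count ≥ 0.71 → 1.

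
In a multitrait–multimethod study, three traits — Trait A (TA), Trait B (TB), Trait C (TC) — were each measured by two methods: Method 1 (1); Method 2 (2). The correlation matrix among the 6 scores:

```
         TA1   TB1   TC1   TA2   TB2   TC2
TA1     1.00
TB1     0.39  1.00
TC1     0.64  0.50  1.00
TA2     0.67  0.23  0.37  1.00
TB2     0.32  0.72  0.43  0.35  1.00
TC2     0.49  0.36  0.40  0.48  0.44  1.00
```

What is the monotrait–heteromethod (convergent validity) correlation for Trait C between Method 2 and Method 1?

Same trait (TC), different methods: r(TC2, TC1) = 0.40.

0.40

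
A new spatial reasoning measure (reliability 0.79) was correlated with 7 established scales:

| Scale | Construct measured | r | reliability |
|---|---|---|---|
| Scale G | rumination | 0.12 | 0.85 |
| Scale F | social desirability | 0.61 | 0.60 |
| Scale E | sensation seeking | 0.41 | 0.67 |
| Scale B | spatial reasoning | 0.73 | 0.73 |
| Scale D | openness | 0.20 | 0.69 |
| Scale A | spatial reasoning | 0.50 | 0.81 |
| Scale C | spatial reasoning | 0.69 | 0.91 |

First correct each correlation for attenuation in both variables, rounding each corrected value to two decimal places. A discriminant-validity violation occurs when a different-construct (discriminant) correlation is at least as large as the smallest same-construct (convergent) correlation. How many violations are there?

Disattenuated r (r / √(r_scale · r_new)):
  Scale G (disc): 0.12 / √(0.85·0.79) = 0.15
  Scale F (disc): 0.61 / √(0.60·0.79) = 0.89
  Scale E (disc): 0.41 / √(0.67·0.79) = 0.56
  Scale B (conv): 0.73 / √(0.73·0.79) = 0.96
  Scale D (disc): 0.20 / √(0.69·0.79) = 0.27
  Scale A (conv): 0.50 / √(0.81·0.79) = 0.63
  Scale C (conv): 0.69 / √(0.91·0.79) = 0.81
Smallest convergent = 0.63. Discriminant values: 0.15, 0.89, 0.56, 0.27; count ≥ 0.63 → 1.

1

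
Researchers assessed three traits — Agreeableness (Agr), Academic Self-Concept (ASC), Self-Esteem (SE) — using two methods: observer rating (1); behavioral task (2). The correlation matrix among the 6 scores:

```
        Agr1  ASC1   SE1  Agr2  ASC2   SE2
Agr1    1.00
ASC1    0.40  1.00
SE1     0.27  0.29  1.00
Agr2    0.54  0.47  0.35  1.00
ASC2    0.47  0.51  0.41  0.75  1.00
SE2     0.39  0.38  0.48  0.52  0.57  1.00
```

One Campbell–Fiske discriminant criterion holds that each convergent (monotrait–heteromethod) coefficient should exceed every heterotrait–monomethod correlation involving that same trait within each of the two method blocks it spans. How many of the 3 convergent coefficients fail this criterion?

3

Convergent coefficients and their comparison sets:
Agr (methods 1·2): 0.54 vs {0.40, 0.75, 0.27, 0.52} → fail.
ASC (methods 1·2): 0.51 vs {0.40, 0.75, 0.29, 0.57} → fail.
SE (methods 1·2): 0.48 vs {0.27, 0.52, 0.29, 0.57} → fail.
3 of 3 fail.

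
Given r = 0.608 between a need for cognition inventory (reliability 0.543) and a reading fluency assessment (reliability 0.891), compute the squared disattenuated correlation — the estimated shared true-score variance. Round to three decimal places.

Disattenuated r = 0.608 / √(0.543 × 0.891) = 0.608 / 0.6956 = 0.8741.
Shared true-score variance = 0.8741² = 0.7641 ≈ 0.764.

0.764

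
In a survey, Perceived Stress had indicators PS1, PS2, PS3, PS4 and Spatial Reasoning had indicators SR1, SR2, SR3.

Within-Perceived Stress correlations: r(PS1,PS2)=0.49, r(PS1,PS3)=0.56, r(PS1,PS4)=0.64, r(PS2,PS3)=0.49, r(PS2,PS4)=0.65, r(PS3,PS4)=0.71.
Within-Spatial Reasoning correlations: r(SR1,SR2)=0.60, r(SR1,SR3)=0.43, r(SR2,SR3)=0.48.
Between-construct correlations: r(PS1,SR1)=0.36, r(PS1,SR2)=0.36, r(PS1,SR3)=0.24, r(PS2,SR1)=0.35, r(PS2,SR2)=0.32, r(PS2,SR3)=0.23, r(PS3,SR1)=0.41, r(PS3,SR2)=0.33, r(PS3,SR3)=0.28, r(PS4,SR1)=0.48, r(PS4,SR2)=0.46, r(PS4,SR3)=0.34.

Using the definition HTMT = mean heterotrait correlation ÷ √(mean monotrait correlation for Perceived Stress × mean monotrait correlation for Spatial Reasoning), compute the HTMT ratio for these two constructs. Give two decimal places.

0.64

Mean heterotrait r = 4.16/12 = 0.3467.
Mean within-PS = 3.54/6 = 0.5900; mean within-SR = 1.51/3 = 0.5033.
Geometric mean = √(0.5900 × 0.5033) = 0.5449.
HTMT = 0.3467 / 0.5449 = 0.64.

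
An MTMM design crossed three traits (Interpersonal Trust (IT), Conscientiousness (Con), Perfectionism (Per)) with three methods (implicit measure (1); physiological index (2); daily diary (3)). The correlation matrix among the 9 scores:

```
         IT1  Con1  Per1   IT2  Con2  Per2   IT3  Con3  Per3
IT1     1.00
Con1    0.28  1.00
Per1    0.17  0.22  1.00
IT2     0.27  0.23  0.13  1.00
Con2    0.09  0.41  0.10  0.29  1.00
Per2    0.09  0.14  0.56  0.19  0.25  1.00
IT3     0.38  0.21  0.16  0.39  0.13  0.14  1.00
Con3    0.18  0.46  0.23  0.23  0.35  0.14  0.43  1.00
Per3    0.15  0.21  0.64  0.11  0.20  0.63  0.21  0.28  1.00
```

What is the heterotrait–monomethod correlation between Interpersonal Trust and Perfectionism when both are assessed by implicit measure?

Different traits, same method: r(IT1, Per1) = 0.17.

0.17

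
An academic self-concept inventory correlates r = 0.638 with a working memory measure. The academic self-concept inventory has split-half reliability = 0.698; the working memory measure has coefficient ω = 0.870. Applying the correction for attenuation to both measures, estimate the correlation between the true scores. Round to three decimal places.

r_true = r_obs / √(r_xx · r_yy) = 0.638 / √(0.698 × 0.870) = 0.638 / √0.607260 = 0.638 / 0.7793 ≈ 0.819.

0.819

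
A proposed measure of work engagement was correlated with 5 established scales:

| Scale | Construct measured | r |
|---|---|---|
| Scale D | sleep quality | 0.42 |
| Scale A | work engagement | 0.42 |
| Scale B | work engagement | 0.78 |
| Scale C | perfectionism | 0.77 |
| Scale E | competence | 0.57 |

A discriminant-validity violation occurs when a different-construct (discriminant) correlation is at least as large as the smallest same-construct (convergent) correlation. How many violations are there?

Convergent (same construct = work engagement): Scale A, Scale B.
Smallest convergent = 0.42. Discriminant values: 0.42, 0.77, 0.57; count ≥ 0.42 → 3.

3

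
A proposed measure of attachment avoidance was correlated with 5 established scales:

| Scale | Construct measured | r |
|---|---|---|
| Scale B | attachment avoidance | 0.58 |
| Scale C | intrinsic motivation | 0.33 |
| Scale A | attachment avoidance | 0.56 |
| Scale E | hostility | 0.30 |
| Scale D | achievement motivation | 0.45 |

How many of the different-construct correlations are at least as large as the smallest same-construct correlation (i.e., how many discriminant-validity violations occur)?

0

Convergent (same construct = attachment avoidance): Scale B, Scale A.
Smallest convergent = 0.56. Discriminant values: 0.33, 0.30, 0.45; count ≥ 0.56 → 0.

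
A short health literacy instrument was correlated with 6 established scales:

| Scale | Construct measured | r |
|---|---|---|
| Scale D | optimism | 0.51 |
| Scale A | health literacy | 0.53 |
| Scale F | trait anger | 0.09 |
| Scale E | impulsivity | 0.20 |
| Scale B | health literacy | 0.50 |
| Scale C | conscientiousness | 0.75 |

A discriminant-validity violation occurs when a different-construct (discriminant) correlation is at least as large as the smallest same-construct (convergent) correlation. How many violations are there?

Convergent (same construct = health literacy): Scale A, Scale B.
Smallest convergent = 0.50. Discriminant values: 0.51, 0.09, 0.20, 0.75; count ≥ 0.50 → 2.

2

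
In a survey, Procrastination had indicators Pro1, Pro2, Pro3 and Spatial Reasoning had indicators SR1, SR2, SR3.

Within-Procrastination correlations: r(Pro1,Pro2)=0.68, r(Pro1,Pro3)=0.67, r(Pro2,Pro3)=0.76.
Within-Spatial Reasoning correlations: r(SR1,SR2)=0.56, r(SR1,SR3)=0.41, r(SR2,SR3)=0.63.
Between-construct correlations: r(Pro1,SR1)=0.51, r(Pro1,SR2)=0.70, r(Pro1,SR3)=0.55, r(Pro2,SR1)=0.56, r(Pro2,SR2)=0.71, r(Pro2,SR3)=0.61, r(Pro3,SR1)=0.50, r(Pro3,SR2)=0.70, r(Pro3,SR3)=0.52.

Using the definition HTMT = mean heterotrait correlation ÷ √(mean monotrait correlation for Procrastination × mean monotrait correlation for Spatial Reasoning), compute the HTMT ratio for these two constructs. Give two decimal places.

Mean heterotrait r = 5.36/9 = 0.5956.
Mean within-Pro = 2.11/3 = 0.7033; mean within-SR = 1.60/3 = 0.5333.
Geometric mean = √(0.7033 × 0.5333) = 0.6124.
HTMT = 0.5956 / 0.6124 = 0.97.

0.97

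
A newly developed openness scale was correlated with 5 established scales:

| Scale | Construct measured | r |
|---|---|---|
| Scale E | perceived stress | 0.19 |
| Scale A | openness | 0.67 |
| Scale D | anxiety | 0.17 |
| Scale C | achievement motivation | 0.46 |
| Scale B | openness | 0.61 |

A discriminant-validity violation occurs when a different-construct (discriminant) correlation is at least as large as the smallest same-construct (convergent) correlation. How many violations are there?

0

Convergent (same construct = openness): Scale A, Scale B.
Smallest convergent = 0.61. Discriminant values: 0.19, 0.17, 0.46; count ≥ 0.61 → 0.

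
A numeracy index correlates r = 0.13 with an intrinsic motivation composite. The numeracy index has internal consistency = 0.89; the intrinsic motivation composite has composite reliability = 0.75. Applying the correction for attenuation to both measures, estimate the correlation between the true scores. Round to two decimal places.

0.16

r_true = r_obs / √(r_xx · r_yy) = 0.13 / √(0.89 × 0.75) = 0.13 / √0.6675 = 0.13 / 0.8170 ≈ 0.16.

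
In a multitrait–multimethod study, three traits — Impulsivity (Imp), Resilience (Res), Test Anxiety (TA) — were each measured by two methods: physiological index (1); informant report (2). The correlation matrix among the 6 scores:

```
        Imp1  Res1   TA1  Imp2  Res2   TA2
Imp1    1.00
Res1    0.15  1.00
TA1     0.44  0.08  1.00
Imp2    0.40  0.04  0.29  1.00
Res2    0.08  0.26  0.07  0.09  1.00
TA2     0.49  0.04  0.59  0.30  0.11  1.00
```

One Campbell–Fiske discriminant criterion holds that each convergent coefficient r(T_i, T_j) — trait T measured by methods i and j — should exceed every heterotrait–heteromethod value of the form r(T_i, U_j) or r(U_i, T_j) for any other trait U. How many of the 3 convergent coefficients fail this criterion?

1

Each convergent coefficient versus the relevant comparison correlations:
Imp (methods 1·2): 0.40 vs {0.08, 0.04, 0.49, 0.29} → fail.
Res (methods 1·2): 0.26 vs {0.04, 0.08, 0.04, 0.07} → pass.
TA (methods 1·2): 0.59 vs {0.29, 0.49, 0.07, 0.04} → pass.
1 of 3 fail.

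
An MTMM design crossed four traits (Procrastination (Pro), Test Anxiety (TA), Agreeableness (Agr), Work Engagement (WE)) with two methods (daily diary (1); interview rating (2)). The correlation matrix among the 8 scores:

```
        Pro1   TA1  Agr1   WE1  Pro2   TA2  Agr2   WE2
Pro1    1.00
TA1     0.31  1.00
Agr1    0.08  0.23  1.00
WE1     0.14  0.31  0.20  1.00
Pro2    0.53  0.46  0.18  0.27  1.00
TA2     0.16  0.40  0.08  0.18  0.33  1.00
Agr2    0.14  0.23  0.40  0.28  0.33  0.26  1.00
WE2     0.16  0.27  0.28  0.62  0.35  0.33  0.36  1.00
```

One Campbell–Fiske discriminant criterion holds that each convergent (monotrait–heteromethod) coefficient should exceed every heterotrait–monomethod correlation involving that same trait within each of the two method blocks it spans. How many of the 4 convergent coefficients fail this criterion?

Each convergent coefficient versus the relevant comparison correlations:
Pro (methods 1·2): 0.53 vs {0.31, 0.33, 0.08, 0.33, 0.14, 0.35} → pass.
TA (methods 1·2): 0.40 vs {0.31, 0.33, 0.23, 0.26, 0.31, 0.33} → pass.
Agr (methods 1·2): 0.40 vs {0.08, 0.33, 0.23, 0.26, 0.20, 0.36} → pass.
WE (methods 1·2): 0.62 vs {0.14, 0.35, 0.31, 0.33, 0.20, 0.36} → pass.
0 of 4 fail.

0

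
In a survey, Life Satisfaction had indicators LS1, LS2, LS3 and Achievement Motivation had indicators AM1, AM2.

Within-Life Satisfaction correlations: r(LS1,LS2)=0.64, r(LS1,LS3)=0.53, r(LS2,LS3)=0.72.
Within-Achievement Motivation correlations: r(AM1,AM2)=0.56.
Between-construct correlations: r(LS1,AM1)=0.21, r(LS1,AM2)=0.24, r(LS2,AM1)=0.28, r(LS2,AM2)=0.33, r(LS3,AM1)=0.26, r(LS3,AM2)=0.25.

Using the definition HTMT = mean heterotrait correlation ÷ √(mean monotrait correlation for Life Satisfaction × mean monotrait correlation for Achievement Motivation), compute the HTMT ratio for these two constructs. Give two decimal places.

0.44

Mean between = 1.57/6 = 0.2617.
Mean within-LS = 1.89/3 = 0.6300; mean within-AM = 0.56/1 = 0.5600.
Geometric mean = √(0.6300 × 0.5600) = 0.5940.
HTMT = 0.2617 / 0.5940 = 0.44.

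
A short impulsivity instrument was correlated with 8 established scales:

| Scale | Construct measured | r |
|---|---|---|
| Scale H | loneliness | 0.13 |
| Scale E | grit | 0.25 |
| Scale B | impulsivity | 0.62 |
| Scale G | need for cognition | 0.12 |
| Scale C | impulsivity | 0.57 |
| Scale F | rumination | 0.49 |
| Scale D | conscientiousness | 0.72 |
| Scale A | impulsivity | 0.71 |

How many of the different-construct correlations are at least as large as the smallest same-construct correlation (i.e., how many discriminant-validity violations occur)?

Convergent (same construct = impulsivity): Scale B, Scale C, Scale A.
Smallest convergent = 0.57. Discriminant values: 0.13, 0.25, 0.12, 0.49, 0.72; count ≥ 0.57 → 1.

1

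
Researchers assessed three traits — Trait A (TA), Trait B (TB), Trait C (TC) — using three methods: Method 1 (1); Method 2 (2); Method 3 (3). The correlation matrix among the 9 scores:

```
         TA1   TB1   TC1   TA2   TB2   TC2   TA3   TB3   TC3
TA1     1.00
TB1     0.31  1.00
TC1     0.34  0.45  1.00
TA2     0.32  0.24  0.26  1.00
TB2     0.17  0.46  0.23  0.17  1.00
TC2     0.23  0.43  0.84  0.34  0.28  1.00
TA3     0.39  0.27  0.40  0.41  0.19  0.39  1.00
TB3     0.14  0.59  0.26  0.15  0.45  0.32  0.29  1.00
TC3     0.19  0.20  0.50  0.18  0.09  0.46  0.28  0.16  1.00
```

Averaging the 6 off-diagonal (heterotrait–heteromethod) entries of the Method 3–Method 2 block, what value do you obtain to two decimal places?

0.22

HTHM values (method 3 × method 2): 0.19, 0.39, 0.15, 0.32, 0.18, 0.09; mean = 1.32/6 = 0.22.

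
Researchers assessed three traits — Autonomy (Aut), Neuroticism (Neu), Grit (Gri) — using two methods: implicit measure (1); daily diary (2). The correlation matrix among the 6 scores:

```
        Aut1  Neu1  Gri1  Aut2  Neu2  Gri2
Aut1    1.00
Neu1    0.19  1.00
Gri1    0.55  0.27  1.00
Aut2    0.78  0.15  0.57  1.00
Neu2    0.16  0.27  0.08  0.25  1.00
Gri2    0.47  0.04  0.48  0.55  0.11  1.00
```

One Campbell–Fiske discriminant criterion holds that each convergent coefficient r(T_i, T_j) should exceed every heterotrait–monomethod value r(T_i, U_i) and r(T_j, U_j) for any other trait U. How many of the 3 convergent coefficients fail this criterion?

2

Convergent coefficients and their comparison sets:
Aut (methods 1·2): 0.78 vs {0.19, 0.25, 0.55, 0.55} → pass.
Neu (methods 1·2): 0.27 vs {0.19, 0.25, 0.27, 0.11} → fail.
Gri (methods 1·2): 0.48 vs {0.55, 0.55, 0.27, 0.11} → fail.
2 of 3 fail.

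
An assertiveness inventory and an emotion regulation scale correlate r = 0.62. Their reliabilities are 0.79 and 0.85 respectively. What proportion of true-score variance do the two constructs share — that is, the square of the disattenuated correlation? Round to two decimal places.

Disattenuated r = 0.62 / √(0.79 × 0.85) = 0.62 / 0.8195 = 0.7566.
Shared true-score variance = 0.7566² = 0.5724 ≈ 0.57.

0.57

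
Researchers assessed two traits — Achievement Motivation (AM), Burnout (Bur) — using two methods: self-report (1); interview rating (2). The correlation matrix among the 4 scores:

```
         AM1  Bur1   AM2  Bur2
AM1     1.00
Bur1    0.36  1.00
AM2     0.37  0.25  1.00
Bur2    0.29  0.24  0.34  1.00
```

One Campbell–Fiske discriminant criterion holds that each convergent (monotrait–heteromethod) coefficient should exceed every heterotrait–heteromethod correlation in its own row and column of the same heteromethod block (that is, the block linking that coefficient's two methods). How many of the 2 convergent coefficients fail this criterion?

1

Convergent coefficients and their comparison sets:
AM (methods 1·2): 0.37 vs {0.29, 0.25} → pass.
Bur (methods 1·2): 0.24 vs {0.25, 0.29} → fail.
1 of 2 fail.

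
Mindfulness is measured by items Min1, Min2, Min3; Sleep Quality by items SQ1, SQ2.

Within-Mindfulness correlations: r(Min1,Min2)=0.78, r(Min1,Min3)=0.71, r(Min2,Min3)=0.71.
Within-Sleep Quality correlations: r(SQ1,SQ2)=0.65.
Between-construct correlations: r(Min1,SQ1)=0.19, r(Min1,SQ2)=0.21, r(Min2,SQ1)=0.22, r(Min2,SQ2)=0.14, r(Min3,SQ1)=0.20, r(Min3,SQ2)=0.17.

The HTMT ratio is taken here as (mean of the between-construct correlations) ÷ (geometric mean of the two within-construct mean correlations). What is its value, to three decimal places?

0.273

Between-construct mean = 1.13/6 = 0.1883.
Mean within-Min = 2.20/3 = 0.7333; mean within-SQ = 0.65/1 = 0.6500.
Geometric mean = √(0.7333 × 0.6500) = 0.6904.
HTMT = 0.1883 / 0.6904 = 0.273.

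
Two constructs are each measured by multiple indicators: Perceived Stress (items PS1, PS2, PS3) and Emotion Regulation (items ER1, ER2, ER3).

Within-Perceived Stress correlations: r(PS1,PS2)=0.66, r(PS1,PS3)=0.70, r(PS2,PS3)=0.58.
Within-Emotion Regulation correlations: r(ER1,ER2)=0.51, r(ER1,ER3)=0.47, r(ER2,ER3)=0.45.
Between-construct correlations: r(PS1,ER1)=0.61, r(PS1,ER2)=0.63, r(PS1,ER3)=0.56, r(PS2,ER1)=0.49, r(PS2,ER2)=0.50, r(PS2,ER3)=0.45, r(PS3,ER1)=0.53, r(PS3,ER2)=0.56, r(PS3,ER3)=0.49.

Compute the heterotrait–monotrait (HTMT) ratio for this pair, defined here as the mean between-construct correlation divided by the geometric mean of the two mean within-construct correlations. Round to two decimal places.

Mean between = 4.82/9 = 0.5356.
Mean within-PS = 1.94/3 = 0.6467; mean within-ER = 1.43/3 = 0.4767.
Geometric mean = √(0.6467 × 0.4767) = 0.5552.
HTMT = 0.5356 / 0.5552 = 0.96.

0.96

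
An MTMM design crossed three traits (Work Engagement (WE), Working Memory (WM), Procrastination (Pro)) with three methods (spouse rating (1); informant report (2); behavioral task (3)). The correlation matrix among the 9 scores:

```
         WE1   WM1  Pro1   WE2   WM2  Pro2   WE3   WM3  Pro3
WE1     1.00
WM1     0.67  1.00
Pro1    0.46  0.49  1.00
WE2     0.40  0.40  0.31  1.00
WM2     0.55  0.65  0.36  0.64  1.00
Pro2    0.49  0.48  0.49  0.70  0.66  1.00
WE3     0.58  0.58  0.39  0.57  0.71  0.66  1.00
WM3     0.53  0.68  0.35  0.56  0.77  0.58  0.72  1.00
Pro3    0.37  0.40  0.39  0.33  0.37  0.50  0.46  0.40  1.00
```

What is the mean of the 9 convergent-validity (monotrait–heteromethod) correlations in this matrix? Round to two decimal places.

0.56

Convergent values: 0.40, 0.58, 0.57, 0.65, 0.68, 0.77, 0.49, 0.39, 0.50; mean = 5.03/9 = 0.56.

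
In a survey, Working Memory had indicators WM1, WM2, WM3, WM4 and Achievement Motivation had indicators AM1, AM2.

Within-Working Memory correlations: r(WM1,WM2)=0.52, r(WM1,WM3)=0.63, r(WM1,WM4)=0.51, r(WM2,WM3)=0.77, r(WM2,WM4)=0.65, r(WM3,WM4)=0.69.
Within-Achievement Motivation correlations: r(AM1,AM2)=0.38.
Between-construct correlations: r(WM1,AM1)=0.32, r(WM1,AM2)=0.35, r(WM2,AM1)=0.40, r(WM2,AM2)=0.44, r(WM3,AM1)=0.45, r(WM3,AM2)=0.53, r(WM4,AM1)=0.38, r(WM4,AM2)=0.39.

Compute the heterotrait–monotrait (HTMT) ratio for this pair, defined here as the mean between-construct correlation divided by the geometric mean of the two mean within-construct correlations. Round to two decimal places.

0.83

Between-construct mean = 3.26/8 = 0.4075.
Mean within-WM = 3.77/6 = 0.6283; mean within-AM = 0.38/1 = 0.3800.
Geometric mean = √(0.6283 × 0.3800) = 0.4886.
HTMT = 0.4075 / 0.4886 = 0.83.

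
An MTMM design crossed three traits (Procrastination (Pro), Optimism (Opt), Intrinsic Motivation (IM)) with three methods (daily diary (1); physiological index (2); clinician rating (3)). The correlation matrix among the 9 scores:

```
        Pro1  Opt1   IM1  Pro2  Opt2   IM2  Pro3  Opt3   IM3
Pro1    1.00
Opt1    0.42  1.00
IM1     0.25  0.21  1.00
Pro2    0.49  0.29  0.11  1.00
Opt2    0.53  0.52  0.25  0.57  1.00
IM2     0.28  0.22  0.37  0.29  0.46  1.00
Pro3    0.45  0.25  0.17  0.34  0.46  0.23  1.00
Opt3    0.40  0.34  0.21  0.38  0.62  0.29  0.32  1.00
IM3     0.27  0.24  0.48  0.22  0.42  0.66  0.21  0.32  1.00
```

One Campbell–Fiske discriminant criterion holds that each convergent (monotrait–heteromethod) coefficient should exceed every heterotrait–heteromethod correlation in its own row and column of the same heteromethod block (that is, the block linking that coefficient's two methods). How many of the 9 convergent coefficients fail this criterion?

4

Checking each validity diagonal entry against its comparison values:
Pro (methods 1·2): 0.49 vs {0.53, 0.29, 0.28, 0.11} → fail.
Pro (methods 1·3): 0.45 vs {0.40, 0.25, 0.27, 0.17} → pass.
Pro (methods 2·3): 0.34 vs {0.38, 0.46, 0.22, 0.23} → fail.
Opt (methods 1·2): 0.52 vs {0.29, 0.53, 0.22, 0.25} → fail.
Opt (methods 1·3): 0.34 vs {0.25, 0.40, 0.24, 0.21} → fail.
Opt (methods 2·3): 0.62 vs {0.46, 0.38, 0.42, 0.29} → pass.
IM (methods 1·2): 0.37 vs {0.11, 0.28, 0.25, 0.22} → pass.
IM (methods 1·3): 0.48 vs {0.17, 0.27, 0.21, 0.24} → pass.
IM (methods 2·3): 0.66 vs {0.23, 0.22, 0.29, 0.42} → pass.
4 of 9 fail.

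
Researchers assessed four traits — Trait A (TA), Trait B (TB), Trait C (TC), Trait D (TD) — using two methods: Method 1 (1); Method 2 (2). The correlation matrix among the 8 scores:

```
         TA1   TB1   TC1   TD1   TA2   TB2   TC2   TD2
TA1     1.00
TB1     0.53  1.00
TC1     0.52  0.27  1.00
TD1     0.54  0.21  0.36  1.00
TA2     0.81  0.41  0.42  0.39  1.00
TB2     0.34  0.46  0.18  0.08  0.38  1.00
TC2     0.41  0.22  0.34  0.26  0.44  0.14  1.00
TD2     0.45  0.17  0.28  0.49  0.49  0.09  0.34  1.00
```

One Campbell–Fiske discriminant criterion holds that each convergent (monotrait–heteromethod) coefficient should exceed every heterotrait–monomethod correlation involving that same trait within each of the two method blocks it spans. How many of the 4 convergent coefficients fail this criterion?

Checking each validity diagonal entry against its comparison values:
TA (methods 1·2): 0.81 vs {0.53, 0.38, 0.52, 0.44, 0.54, 0.49} → pass.
TB (methods 1·2): 0.46 vs {0.53, 0.38, 0.27, 0.14, 0.21, 0.09} → fail.
TC (methods 1·2): 0.34 vs {0.52, 0.44, 0.27, 0.14, 0.36, 0.34} → fail.
TD (methods 1·2): 0.49 vs {0.54, 0.49, 0.21, 0.09, 0.36, 0.34} → fail.
3 of 4 fail.

3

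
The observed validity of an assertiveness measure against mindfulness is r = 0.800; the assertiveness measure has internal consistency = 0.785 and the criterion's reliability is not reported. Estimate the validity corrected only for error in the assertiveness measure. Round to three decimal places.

Single correction: r_c = r_obs / √r_xx = 0.800 / √0.785 = 0.800 / 0.8860 ≈ 0.903.

0.903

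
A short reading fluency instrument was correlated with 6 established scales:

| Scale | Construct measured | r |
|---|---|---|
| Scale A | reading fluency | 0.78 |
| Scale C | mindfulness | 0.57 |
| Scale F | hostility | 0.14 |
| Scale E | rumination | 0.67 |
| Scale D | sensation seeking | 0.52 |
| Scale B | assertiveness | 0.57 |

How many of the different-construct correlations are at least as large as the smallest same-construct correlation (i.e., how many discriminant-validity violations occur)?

Convergent (same construct = reading fluency): Scale A.
Smallest convergent = 0.78. Discriminant values: 0.57, 0.14, 0.67, 0.52, 0.57; count ≥ 0.78 → 0.

0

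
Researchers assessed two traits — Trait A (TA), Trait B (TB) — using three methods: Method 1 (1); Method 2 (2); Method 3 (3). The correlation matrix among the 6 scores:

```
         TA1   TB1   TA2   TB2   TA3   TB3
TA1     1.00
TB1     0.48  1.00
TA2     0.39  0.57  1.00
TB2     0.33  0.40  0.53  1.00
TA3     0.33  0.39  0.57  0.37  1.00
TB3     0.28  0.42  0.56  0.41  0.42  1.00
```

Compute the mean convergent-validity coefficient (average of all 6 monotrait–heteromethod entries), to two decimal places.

Convergent values: 0.39, 0.33, 0.57, 0.40, 0.42, 0.41; mean = 2.52/6 = 0.42.

0.42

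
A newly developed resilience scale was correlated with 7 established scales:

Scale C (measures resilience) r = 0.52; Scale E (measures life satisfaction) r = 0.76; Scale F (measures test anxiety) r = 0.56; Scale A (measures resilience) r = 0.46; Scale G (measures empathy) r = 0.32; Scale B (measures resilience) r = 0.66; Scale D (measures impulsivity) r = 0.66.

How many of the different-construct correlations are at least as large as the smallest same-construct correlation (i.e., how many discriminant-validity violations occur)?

3

Convergent (same construct = resilience): Scale C, Scale A, Scale B.
Smallest convergent = 0.46. Discriminant values: 0.76, 0.56, 0.32, 0.66; count ≥ 0.46 → 3.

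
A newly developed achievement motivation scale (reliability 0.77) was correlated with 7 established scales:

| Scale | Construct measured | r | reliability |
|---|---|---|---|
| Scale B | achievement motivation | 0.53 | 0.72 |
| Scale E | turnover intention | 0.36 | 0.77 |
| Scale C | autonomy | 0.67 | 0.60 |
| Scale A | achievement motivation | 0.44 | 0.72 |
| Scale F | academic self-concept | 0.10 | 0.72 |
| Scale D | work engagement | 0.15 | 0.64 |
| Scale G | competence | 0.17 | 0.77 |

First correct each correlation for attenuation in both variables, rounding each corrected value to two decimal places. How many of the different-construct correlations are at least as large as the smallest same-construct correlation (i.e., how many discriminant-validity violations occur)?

Disattenuated r (r / √(r_scale · r_new)):
  Scale B (conv): 0.53 / √(0.72·0.77) = 0.71
  Scale E (disc): 0.36 / √(0.77·0.77) = 0.47
  Scale C (disc): 0.67 / √(0.60·0.77) = 0.99
  Scale A (conv): 0.44 / √(0.72·0.77) = 0.59
  Scale F (disc): 0.10 / √(0.72·0.77) = 0.13
  Scale D (disc): 0.15 / √(0.64·0.77) = 0.21
  Scale G (disc): 0.17 / √(0.77·0.77) = 0.22
Smallest convergent = 0.59. Discriminant values: 0.47, 0.99, 0.13, 0.21, 0.22; count ≥ 0.59 → 1.

1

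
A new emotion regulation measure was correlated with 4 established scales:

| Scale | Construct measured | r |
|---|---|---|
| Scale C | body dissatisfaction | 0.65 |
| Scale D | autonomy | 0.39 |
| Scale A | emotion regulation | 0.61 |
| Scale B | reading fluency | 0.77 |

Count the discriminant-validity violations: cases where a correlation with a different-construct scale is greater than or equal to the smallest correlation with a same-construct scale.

Convergent (same construct = emotion regulation): Scale A.
Smallest convergent = 0.61. Discriminant values: 0.65, 0.39, 0.77; count ≥ 0.61 → 2.

2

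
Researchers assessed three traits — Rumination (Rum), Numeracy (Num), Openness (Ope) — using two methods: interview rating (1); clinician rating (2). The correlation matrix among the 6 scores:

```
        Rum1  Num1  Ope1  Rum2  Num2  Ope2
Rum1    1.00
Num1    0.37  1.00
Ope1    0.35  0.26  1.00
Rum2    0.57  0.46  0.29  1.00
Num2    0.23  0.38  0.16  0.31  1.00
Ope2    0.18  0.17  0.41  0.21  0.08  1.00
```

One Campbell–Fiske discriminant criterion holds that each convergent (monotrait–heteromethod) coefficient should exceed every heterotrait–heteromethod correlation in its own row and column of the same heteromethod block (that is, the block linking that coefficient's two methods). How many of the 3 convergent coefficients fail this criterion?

1

Convergent coefficients and their comparison sets:
Rum (methods 1·2): 0.57 vs {0.23, 0.46, 0.18, 0.29} → pass.
Num (methods 1·2): 0.38 vs {0.46, 0.23, 0.17, 0.16} → fail.
Ope (methods 1·2): 0.41 vs {0.29, 0.18, 0.16, 0.17} → pass.
1 of 3 fail.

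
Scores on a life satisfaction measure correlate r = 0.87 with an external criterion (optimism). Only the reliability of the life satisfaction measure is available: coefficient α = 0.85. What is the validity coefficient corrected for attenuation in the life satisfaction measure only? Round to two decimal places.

Single correction: r_c = r_obs / √r_xx = 0.87 / √0.85 = 0.87 / 0.9220 ≈ 0.94.

0.94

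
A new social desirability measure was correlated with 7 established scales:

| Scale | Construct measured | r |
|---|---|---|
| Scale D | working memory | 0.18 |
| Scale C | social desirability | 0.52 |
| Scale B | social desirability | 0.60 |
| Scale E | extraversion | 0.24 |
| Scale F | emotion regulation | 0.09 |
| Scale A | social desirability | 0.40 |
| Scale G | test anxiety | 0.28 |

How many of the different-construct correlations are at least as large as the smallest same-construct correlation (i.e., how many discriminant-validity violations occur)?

0

Convergent (same construct = social desirability): Scale C, Scale B, Scale A.
Smallest convergent = 0.40. Discriminant values: 0.18, 0.24, 0.09, 0.28; count ≥ 0.40 → 0.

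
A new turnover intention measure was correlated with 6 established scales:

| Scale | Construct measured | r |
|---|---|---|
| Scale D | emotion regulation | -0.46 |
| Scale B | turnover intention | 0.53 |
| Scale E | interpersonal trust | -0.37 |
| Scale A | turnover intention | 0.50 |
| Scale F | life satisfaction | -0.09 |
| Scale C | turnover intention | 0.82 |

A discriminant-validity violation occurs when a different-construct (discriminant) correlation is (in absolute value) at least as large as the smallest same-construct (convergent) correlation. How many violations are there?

Convergent (same construct = turnover intention): Scale B, Scale A, Scale C.
Smallest convergent = 0.50. Discriminant |r|: 0.46, 0.37, 0.09; count ≥ 0.50 → 0.

0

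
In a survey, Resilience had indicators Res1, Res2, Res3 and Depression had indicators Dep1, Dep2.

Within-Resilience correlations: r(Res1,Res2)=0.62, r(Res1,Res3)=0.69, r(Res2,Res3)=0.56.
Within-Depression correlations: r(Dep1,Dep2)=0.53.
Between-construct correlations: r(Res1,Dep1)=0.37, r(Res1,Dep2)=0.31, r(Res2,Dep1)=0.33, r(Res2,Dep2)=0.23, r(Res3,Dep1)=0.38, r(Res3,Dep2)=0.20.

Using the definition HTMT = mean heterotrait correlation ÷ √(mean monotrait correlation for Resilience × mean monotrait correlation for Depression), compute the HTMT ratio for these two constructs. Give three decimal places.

Between-construct mean = 1.82/6 = 0.3033.
Mean within-Res = 1.87/3 = 0.6233; mean within-Dep = 0.53/1 = 0.5300.
Geometric mean = √(0.6233 × 0.5300) = 0.5748.
HTMT = 0.3033 / 0.5748 = 0.528.

0.528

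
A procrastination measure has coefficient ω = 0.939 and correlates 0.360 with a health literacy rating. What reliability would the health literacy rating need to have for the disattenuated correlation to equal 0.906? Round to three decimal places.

r_true = r_obs / √(r_xx · r_yy) ⇒ 0.906 = 0.360 / √(0.939 · r_yy).
√(0.939 · r_yy) = 0.360 / 0.906 = 0.3974; 0.939 · r_yy = 0.1579; r_yy = 0.1579 / 0.939 ≈ 0.168.

0.168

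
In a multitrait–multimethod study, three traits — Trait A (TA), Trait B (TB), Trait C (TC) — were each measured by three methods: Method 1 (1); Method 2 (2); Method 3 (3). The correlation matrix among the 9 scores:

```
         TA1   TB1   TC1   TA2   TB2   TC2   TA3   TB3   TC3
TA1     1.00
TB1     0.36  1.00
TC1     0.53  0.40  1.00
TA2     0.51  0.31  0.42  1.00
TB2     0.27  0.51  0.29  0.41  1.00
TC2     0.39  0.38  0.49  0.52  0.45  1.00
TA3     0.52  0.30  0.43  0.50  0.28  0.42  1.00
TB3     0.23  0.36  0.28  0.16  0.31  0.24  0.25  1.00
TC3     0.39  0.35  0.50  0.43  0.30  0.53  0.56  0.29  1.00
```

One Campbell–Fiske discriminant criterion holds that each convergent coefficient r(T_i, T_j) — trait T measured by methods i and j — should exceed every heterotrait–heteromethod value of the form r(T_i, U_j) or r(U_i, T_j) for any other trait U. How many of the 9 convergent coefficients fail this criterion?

0

Checking each validity diagonal entry against its comparison values:
TA (methods 1·2): 0.51 vs {0.27, 0.31, 0.39, 0.42} → pass.
TA (methods 1·3): 0.52 vs {0.23, 0.30, 0.39, 0.43} → pass.
TA (methods 2·3): 0.50 vs {0.16, 0.28, 0.43, 0.42} → pass.
TB (methods 1·2): 0.51 vs {0.31, 0.27, 0.38, 0.29} → pass.
TB (methods 1·3): 0.36 vs {0.30, 0.23, 0.35, 0.28} → pass.
TB (methods 2·3): 0.31 vs {0.28, 0.16, 0.30, 0.24} → pass.
TC (methods 1·2): 0.49 vs {0.42, 0.39, 0.29, 0.38} → pass.
TC (methods 1·3): 0.50 vs {0.43, 0.39, 0.28, 0.35} → pass.
TC (methods 2·3): 0.53 vs {0.42, 0.43, 0.24, 0.30} → pass.
0 of 9 fail.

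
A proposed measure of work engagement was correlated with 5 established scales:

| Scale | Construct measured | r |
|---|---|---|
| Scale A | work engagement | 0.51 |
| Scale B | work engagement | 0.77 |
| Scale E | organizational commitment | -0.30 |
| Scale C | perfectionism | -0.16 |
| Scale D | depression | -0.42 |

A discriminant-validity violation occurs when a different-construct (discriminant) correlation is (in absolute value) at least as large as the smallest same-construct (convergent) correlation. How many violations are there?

Convergent (same construct = work engagement): Scale A, Scale B.
Smallest convergent = 0.51. Discriminant |r|: 0.30, 0.16, 0.42; count ≥ 0.51 → 0.

0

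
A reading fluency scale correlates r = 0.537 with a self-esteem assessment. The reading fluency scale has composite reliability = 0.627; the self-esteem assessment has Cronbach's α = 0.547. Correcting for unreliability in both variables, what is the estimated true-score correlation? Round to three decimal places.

r_true = r_obs / √(r_xx · r_yy) = 0.537 / √(0.627 × 0.547) = 0.537 / √0.342969 = 0.537 / 0.5856 ≈ 0.917.

0.917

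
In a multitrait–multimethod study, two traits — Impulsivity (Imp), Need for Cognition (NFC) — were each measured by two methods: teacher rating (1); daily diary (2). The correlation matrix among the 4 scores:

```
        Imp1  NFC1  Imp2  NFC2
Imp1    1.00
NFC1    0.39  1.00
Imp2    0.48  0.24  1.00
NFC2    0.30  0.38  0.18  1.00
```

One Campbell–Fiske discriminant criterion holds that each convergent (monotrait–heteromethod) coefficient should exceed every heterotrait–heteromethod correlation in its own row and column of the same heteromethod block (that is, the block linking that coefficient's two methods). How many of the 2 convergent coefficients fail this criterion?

Each convergent coefficient versus the relevant comparison correlations:
Imp (methods 1·2): 0.48 vs {0.30, 0.24} → pass.
NFC (methods 1·2): 0.38 vs {0.24, 0.30} → pass.
0 of 2 fail.

0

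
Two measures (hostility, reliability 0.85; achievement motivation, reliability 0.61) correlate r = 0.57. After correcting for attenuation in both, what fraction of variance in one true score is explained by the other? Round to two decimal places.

0.63

Disattenuated r = 0.57 / √(0.85 × 0.61) = 0.57 / 0.7201 = 0.7916.
Shared true-score variance = 0.7916² = 0.6266 ≈ 0.63.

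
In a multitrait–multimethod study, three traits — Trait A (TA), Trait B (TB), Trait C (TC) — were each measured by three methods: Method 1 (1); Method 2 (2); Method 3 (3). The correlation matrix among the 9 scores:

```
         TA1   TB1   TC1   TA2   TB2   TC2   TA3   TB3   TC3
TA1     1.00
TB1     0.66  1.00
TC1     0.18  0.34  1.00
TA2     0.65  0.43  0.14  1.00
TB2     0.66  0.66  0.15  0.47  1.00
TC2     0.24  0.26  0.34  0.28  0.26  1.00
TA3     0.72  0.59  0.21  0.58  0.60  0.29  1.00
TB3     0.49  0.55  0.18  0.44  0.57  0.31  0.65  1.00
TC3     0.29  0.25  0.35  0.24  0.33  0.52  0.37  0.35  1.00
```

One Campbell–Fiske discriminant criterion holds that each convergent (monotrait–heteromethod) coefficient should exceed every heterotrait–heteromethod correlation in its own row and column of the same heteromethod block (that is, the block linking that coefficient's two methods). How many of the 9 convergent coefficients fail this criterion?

5

Convergent coefficients and their comparison sets:
TA (methods 1·2): 0.65 vs {0.66, 0.43, 0.24, 0.14} → fail.
TA (methods 1·3): 0.72 vs {0.49, 0.59, 0.29, 0.21} → pass.
TA (methods 2·3): 0.58 vs {0.44, 0.60, 0.24, 0.29} → fail.
TB (methods 1·2): 0.66 vs {0.43, 0.66, 0.26, 0.15} → fail.
TB (methods 1·3): 0.55 vs {0.59, 0.49, 0.25, 0.18} → fail.
TB (methods 2·3): 0.57 vs {0.60, 0.44, 0.33, 0.31} → fail.
TC (methods 1·2): 0.34 vs {0.14, 0.24, 0.15, 0.26} → pass.
TC (methods 1·3): 0.35 vs {0.21, 0.29, 0.18, 0.25} → pass.
TC (methods 2·3): 0.52 vs {0.29, 0.24, 0.31, 0.33} → pass.
5 of 9 fail.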